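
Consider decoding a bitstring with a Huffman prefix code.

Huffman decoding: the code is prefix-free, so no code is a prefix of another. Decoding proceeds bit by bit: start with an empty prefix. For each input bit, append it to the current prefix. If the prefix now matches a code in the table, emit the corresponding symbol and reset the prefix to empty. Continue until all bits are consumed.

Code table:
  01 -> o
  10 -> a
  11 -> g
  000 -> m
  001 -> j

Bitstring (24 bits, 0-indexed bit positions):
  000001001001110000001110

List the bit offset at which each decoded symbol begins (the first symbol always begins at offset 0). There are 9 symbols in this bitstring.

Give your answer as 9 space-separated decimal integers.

Bit 0: prefix='0' (no match yet)
Bit 1: prefix='00' (no match yet)
Bit 2: prefix='000' -> emit 'm', reset
Bit 3: prefix='0' (no match yet)
Bit 4: prefix='00' (no match yet)
Bit 5: prefix='001' -> emit 'j', reset
Bit 6: prefix='0' (no match yet)
Bit 7: prefix='00' (no match yet)
Bit 8: prefix='001' -> emit 'j', reset
Bit 9: prefix='0' (no match yet)
Bit 10: prefix='00' (no match yet)
Bit 11: prefix='001' -> emit 'j', reset
Bit 12: prefix='1' (no match yet)
Bit 13: prefix='11' -> emit 'g', reset
Bit 14: prefix='0' (no match yet)
Bit 15: prefix='00' (no match yet)
Bit 16: prefix='000' -> emit 'm', reset
Bit 17: prefix='0' (no match yet)
Bit 18: prefix='00' (no match yet)
Bit 19: prefix='000' -> emit 'm', reset
Bit 20: prefix='1' (no match yet)
Bit 21: prefix='11' -> emit 'g', reset
Bit 22: prefix='1' (no match yet)
Bit 23: prefix='10' -> emit 'a', reset

Answer: 0 3 6 9 12 14 17 20 22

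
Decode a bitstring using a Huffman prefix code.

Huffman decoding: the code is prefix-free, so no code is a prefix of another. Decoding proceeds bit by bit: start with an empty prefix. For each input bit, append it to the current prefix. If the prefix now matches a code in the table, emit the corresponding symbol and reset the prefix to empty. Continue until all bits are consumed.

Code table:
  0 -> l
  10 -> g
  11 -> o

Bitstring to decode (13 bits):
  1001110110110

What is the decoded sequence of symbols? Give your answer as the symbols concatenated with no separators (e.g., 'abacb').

Answer: glogolol

Derivation:
Bit 0: prefix='1' (no match yet)
Bit 1: prefix='10' -> emit 'g', reset
Bit 2: prefix='0' -> emit 'l', reset
Bit 3: prefix='1' (no match yet)
Bit 4: prefix='11' -> emit 'o', reset
Bit 5: prefix='1' (no match yet)
Bit 6: prefix='10' -> emit 'g', reset
Bit 7: prefix='1' (no match yet)
Bit 8: prefix='11' -> emit 'o', reset
Bit 9: prefix='0' -> emit 'l', reset
Bit 10: prefix='1' (no match yet)
Bit 11: prefix='11' -> emit 'o', reset
Bit 12: prefix='0' -> emit 'l', reset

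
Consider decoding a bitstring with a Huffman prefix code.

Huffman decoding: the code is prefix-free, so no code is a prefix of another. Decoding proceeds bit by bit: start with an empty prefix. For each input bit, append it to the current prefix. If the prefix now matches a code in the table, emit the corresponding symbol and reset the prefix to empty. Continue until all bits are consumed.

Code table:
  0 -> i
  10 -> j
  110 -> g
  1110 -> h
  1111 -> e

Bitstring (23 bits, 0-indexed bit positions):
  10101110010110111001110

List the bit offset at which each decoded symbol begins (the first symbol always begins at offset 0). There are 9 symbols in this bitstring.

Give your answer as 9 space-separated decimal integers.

Answer: 0 2 4 8 9 11 14 18 19

Derivation:
Bit 0: prefix='1' (no match yet)
Bit 1: prefix='10' -> emit 'j', reset
Bit 2: prefix='1' (no match yet)
Bit 3: prefix='10' -> emit 'j', reset
Bit 4: prefix='1' (no match yet)
Bit 5: prefix='11' (no match yet)
Bit 6: prefix='111' (no match yet)
Bit 7: prefix='1110' -> emit 'h', reset
Bit 8: prefix='0' -> emit 'i', reset
Bit 9: prefix='1' (no match yet)
Bit 10: prefix='10' -> emit 'j', reset
Bit 11: prefix='1' (no match yet)
Bit 12: prefix='11' (no match yet)
Bit 13: prefix='110' -> emit 'g', reset
Bit 14: prefix='1' (no match yet)
Bit 15: prefix='11' (no match yet)
Bit 16: prefix='111' (no match yet)
Bit 17: prefix='1110' -> emit 'h', reset
Bit 18: prefix='0' -> emit 'i', reset
Bit 19: prefix='1' (no match yet)
Bit 20: prefix='11' (no match yet)
Bit 21: prefix='111' (no match yet)
Bit 22: prefix='1110' -> emit 'h', reset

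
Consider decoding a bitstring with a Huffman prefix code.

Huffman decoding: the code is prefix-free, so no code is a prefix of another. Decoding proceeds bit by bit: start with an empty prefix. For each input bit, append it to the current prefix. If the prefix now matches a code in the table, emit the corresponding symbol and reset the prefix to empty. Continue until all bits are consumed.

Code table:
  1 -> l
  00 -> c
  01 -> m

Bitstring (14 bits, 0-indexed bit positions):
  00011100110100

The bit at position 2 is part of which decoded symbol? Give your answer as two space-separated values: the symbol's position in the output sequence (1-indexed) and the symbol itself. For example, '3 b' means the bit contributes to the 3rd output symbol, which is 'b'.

Answer: 2 m

Derivation:
Bit 0: prefix='0' (no match yet)
Bit 1: prefix='00' -> emit 'c', reset
Bit 2: prefix='0' (no match yet)
Bit 3: prefix='01' -> emit 'm', reset
Bit 4: prefix='1' -> emit 'l', reset
Bit 5: prefix='1' -> emit 'l', reset
Bit 6: prefix='0' (no match yet)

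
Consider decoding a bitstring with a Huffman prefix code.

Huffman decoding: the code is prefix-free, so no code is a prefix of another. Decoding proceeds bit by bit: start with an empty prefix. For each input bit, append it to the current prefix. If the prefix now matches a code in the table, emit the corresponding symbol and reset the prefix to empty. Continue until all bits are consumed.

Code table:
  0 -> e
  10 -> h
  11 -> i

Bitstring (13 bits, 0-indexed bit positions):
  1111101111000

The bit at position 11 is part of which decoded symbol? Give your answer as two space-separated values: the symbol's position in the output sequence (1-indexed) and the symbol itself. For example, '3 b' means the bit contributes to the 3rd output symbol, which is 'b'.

Answer: 7 e

Derivation:
Bit 0: prefix='1' (no match yet)
Bit 1: prefix='11' -> emit 'i', reset
Bit 2: prefix='1' (no match yet)
Bit 3: prefix='11' -> emit 'i', reset
Bit 4: prefix='1' (no match yet)
Bit 5: prefix='10' -> emit 'h', reset
Bit 6: prefix='1' (no match yet)
Bit 7: prefix='11' -> emit 'i', reset
Bit 8: prefix='1' (no match yet)
Bit 9: prefix='11' -> emit 'i', reset
Bit 10: prefix='0' -> emit 'e', reset
Bit 11: prefix='0' -> emit 'e', reset
Bit 12: prefix='0' -> emit 'e', reset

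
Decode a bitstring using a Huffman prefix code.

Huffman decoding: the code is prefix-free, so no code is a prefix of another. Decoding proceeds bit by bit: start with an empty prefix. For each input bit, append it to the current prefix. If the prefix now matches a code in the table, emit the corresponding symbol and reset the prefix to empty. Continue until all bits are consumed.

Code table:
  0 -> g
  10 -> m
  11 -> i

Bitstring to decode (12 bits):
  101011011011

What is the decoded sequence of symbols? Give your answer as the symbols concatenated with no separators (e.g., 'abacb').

Bit 0: prefix='1' (no match yet)
Bit 1: prefix='10' -> emit 'm', reset
Bit 2: prefix='1' (no match yet)
Bit 3: prefix='10' -> emit 'm', reset
Bit 4: prefix='1' (no match yet)
Bit 5: prefix='11' -> emit 'i', reset
Bit 6: prefix='0' -> emit 'g', reset
Bit 7: prefix='1' (no match yet)
Bit 8: prefix='11' -> emit 'i', reset
Bit 9: prefix='0' -> emit 'g', reset
Bit 10: prefix='1' (no match yet)
Bit 11: prefix='11' -> emit 'i', reset

Answer: mmigigi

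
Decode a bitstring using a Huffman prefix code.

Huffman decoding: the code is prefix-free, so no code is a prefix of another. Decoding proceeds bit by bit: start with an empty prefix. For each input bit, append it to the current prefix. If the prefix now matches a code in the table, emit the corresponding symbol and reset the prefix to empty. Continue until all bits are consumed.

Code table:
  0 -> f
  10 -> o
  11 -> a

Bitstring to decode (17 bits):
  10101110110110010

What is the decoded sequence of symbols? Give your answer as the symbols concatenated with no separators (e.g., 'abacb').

Answer: ooaoafaffo

Derivation:
Bit 0: prefix='1' (no match yet)
Bit 1: prefix='10' -> emit 'o', reset
Bit 2: prefix='1' (no match yet)
Bit 3: prefix='10' -> emit 'o', reset
Bit 4: prefix='1' (no match yet)
Bit 5: prefix='11' -> emit 'a', reset
Bit 6: prefix='1' (no match yet)
Bit 7: prefix='10' -> emit 'o', reset
Bit 8: prefix='1' (no match yet)
Bit 9: prefix='11' -> emit 'a', reset
Bit 10: prefix='0' -> emit 'f', reset
Bit 11: prefix='1' (no match yet)
Bit 12: prefix='11' -> emit 'a', reset
Bit 13: prefix='0' -> emit 'f', reset
Bit 14: prefix='0' -> emit 'f', reset
Bit 15: prefix='1' (no match yet)
Bit 16: prefix='10' -> emit 'o', reset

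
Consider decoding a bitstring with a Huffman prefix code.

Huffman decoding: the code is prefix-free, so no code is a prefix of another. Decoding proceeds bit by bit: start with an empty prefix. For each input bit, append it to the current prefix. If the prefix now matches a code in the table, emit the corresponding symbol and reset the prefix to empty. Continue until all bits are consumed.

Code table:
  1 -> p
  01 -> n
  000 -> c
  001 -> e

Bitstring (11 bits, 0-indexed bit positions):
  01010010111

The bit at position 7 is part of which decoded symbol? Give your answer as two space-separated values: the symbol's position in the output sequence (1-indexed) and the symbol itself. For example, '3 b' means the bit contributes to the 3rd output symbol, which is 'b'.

Bit 0: prefix='0' (no match yet)
Bit 1: prefix='01' -> emit 'n', reset
Bit 2: prefix='0' (no match yet)
Bit 3: prefix='01' -> emit 'n', reset
Bit 4: prefix='0' (no match yet)
Bit 5: prefix='00' (no match yet)
Bit 6: prefix='001' -> emit 'e', reset
Bit 7: prefix='0' (no match yet)
Bit 8: prefix='01' -> emit 'n', reset
Bit 9: prefix='1' -> emit 'p', reset
Bit 10: prefix='1' -> emit 'p', reset

Answer: 4 n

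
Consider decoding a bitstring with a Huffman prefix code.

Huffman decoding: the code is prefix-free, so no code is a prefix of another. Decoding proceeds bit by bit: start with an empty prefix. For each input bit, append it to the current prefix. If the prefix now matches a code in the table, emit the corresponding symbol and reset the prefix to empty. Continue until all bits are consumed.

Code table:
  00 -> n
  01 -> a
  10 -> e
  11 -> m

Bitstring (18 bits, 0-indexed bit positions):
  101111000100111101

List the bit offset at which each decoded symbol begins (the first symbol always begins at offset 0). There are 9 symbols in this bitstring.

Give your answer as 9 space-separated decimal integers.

Bit 0: prefix='1' (no match yet)
Bit 1: prefix='10' -> emit 'e', reset
Bit 2: prefix='1' (no match yet)
Bit 3: prefix='11' -> emit 'm', reset
Bit 4: prefix='1' (no match yet)
Bit 5: prefix='11' -> emit 'm', reset
Bit 6: prefix='0' (no match yet)
Bit 7: prefix='00' -> emit 'n', reset
Bit 8: prefix='0' (no match yet)
Bit 9: prefix='01' -> emit 'a', reset
Bit 10: prefix='0' (no match yet)
Bit 11: prefix='00' -> emit 'n', reset
Bit 12: prefix='1' (no match yet)
Bit 13: prefix='11' -> emit 'm', reset
Bit 14: prefix='1' (no match yet)
Bit 15: prefix='11' -> emit 'm', reset
Bit 16: prefix='0' (no match yet)
Bit 17: prefix='01' -> emit 'a', reset

Answer: 0 2 4 6 8 10 12 14 16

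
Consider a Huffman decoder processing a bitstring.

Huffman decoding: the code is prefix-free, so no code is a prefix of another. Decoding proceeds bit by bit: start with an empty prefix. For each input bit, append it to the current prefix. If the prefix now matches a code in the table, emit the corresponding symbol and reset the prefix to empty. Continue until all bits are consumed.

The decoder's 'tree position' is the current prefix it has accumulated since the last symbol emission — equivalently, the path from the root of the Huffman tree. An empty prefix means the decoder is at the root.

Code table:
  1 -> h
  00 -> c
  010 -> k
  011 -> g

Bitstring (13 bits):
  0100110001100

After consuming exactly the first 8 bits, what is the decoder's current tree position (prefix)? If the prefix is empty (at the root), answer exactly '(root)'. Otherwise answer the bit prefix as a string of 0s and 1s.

Answer: (root)

Derivation:
Bit 0: prefix='0' (no match yet)
Bit 1: prefix='01' (no match yet)
Bit 2: prefix='010' -> emit 'k', reset
Bit 3: prefix='0' (no match yet)
Bit 4: prefix='01' (no match yet)
Bit 5: prefix='011' -> emit 'g', reset
Bit 6: prefix='0' (no match yet)
Bit 7: prefix='00' -> emit 'c', reset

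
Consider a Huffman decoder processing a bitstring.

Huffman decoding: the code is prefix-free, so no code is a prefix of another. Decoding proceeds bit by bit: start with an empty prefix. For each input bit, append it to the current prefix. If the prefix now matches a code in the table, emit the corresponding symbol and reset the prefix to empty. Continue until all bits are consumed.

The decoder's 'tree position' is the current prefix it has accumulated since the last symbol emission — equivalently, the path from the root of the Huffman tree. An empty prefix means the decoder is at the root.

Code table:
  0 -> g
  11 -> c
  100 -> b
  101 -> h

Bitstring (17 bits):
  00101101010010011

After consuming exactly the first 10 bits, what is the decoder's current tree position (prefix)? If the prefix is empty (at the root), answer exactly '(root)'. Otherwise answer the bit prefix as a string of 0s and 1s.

Bit 0: prefix='0' -> emit 'g', reset
Bit 1: prefix='0' -> emit 'g', reset
Bit 2: prefix='1' (no match yet)
Bit 3: prefix='10' (no match yet)
Bit 4: prefix='101' -> emit 'h', reset
Bit 5: prefix='1' (no match yet)
Bit 6: prefix='10' (no match yet)
Bit 7: prefix='101' -> emit 'h', reset
Bit 8: prefix='0' -> emit 'g', reset
Bit 9: prefix='1' (no match yet)

Answer: 1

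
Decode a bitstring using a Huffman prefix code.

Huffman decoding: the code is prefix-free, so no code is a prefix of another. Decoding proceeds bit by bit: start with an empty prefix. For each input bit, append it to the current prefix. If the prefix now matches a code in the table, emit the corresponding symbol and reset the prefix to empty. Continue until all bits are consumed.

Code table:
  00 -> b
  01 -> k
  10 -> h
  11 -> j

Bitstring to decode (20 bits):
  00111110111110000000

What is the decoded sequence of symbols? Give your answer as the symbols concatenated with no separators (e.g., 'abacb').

Answer: bjjhjjhbbb

Derivation:
Bit 0: prefix='0' (no match yet)
Bit 1: prefix='00' -> emit 'b', reset
Bit 2: prefix='1' (no match yet)
Bit 3: prefix='11' -> emit 'j', reset
Bit 4: prefix='1' (no match yet)
Bit 5: prefix='11' -> emit 'j', reset
Bit 6: prefix='1' (no match yet)
Bit 7: prefix='10' -> emit 'h', reset
Bit 8: prefix='1' (no match yet)
Bit 9: prefix='11' -> emit 'j', reset
Bit 10: prefix='1' (no match yet)
Bit 11: prefix='11' -> emit 'j', reset
Bit 12: prefix='1' (no match yet)
Bit 13: prefix='10' -> emit 'h', reset
Bit 14: prefix='0' (no match yet)
Bit 15: prefix='00' -> emit 'b', reset
Bit 16: prefix='0' (no match yet)
Bit 17: prefix='00' -> emit 'b', reset
Bit 18: prefix='0' (no match yet)
Bit 19: prefix='00' -> emit 'b', reset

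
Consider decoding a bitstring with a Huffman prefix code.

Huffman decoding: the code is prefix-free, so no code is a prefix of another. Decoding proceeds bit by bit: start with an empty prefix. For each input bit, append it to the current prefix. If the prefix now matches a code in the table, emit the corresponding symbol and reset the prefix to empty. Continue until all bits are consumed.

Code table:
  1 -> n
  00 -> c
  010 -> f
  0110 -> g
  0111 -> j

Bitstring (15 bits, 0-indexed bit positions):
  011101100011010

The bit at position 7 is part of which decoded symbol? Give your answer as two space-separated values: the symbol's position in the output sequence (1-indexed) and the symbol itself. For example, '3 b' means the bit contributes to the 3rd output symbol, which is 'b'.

Bit 0: prefix='0' (no match yet)
Bit 1: prefix='01' (no match yet)
Bit 2: prefix='011' (no match yet)
Bit 3: prefix='0111' -> emit 'j', reset
Bit 4: prefix='0' (no match yet)
Bit 5: prefix='01' (no match yet)
Bit 6: prefix='011' (no match yet)
Bit 7: prefix='0110' -> emit 'g', reset
Bit 8: prefix='0' (no match yet)
Bit 9: prefix='00' -> emit 'c', reset
Bit 10: prefix='1' -> emit 'n', reset
Bit 11: prefix='1' -> emit 'n', reset

Answer: 2 g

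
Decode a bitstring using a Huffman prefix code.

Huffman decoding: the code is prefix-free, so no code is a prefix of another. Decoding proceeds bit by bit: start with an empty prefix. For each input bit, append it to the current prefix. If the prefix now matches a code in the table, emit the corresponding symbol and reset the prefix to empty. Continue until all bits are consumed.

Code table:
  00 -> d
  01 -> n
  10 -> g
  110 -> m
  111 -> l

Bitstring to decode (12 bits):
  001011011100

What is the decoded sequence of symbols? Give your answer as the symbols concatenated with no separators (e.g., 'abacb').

Answer: dgmld

Derivation:
Bit 0: prefix='0' (no match yet)
Bit 1: prefix='00' -> emit 'd', reset
Bit 2: prefix='1' (no match yet)
Bit 3: prefix='10' -> emit 'g', reset
Bit 4: prefix='1' (no match yet)
Bit 5: prefix='11' (no match yet)
Bit 6: prefix='110' -> emit 'm', reset
Bit 7: prefix='1' (no match yet)
Bit 8: prefix='11' (no match yet)
Bit 9: prefix='111' -> emit 'l', reset
Bit 10: prefix='0' (no match yet)
Bit 11: prefix='00' -> emit 'd', reset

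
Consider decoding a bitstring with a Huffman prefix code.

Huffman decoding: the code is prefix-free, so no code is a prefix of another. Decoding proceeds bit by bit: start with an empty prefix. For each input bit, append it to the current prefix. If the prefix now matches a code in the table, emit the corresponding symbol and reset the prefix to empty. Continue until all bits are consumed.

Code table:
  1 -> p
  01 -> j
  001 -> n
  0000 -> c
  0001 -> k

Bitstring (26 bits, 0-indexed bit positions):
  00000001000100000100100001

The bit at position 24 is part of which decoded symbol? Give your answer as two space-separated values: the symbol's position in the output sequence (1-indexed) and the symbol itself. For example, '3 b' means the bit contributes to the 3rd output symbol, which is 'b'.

Bit 0: prefix='0' (no match yet)
Bit 1: prefix='00' (no match yet)
Bit 2: prefix='000' (no match yet)
Bit 3: prefix='0000' -> emit 'c', reset
Bit 4: prefix='0' (no match yet)
Bit 5: prefix='00' (no match yet)
Bit 6: prefix='000' (no match yet)
Bit 7: prefix='0001' -> emit 'k', reset
Bit 8: prefix='0' (no match yet)
Bit 9: prefix='00' (no match yet)
Bit 10: prefix='000' (no match yet)
Bit 11: prefix='0001' -> emit 'k', reset
Bit 12: prefix='0' (no match yet)
Bit 13: prefix='00' (no match yet)
Bit 14: prefix='000' (no match yet)
Bit 15: prefix='0000' -> emit 'c', reset
Bit 16: prefix='0' (no match yet)
Bit 17: prefix='01' -> emit 'j', reset
Bit 18: prefix='0' (no match yet)
Bit 19: prefix='00' (no match yet)
Bit 20: prefix='001' -> emit 'n', reset
Bit 21: prefix='0' (no match yet)
Bit 22: prefix='00' (no match yet)
Bit 23: prefix='000' (no match yet)
Bit 24: prefix='0000' -> emit 'c', reset
Bit 25: prefix='1' -> emit 'p', reset

Answer: 7 c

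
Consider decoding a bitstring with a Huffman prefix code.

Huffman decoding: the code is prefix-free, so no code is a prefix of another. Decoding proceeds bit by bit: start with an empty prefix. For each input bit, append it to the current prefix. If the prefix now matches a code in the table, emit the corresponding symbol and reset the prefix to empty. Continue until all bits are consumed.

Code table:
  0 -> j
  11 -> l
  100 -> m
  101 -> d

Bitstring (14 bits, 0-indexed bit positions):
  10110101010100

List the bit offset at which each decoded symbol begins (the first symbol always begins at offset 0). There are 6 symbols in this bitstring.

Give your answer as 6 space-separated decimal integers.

Bit 0: prefix='1' (no match yet)
Bit 1: prefix='10' (no match yet)
Bit 2: prefix='101' -> emit 'd', reset
Bit 3: prefix='1' (no match yet)
Bit 4: prefix='10' (no match yet)
Bit 5: prefix='101' -> emit 'd', reset
Bit 6: prefix='0' -> emit 'j', reset
Bit 7: prefix='1' (no match yet)
Bit 8: prefix='10' (no match yet)
Bit 9: prefix='101' -> emit 'd', reset
Bit 10: prefix='0' -> emit 'j', reset
Bit 11: prefix='1' (no match yet)
Bit 12: prefix='10' (no match yet)
Bit 13: prefix='100' -> emit 'm', reset

Answer: 0 3 6 7 10 11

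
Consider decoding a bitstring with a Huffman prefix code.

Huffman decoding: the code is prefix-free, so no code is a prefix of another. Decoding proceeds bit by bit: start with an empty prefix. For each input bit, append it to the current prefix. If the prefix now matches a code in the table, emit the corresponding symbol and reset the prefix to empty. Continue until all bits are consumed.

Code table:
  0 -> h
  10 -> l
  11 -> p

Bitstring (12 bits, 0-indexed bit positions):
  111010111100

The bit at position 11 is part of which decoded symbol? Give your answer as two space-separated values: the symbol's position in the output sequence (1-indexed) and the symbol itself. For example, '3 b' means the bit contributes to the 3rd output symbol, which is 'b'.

Answer: 7 h

Derivation:
Bit 0: prefix='1' (no match yet)
Bit 1: prefix='11' -> emit 'p', reset
Bit 2: prefix='1' (no match yet)
Bit 3: prefix='10' -> emit 'l', reset
Bit 4: prefix='1' (no match yet)
Bit 5: prefix='10' -> emit 'l', reset
Bit 6: prefix='1' (no match yet)
Bit 7: prefix='11' -> emit 'p', reset
Bit 8: prefix='1' (no match yet)
Bit 9: prefix='11' -> emit 'p', reset
Bit 10: prefix='0' -> emit 'h', reset
Bit 11: prefix='0' -> emit 'h', reset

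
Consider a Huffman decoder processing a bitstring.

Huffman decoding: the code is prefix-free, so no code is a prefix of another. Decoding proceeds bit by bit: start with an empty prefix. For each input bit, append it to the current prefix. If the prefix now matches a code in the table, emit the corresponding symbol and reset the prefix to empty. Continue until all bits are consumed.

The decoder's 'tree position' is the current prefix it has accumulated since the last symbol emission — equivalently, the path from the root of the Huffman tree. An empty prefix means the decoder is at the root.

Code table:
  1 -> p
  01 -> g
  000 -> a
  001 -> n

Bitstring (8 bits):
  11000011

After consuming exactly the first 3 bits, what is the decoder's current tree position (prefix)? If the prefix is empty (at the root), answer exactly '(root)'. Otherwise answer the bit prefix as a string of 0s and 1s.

Bit 0: prefix='1' -> emit 'p', reset
Bit 1: prefix='1' -> emit 'p', reset
Bit 2: prefix='0' (no match yet)

Answer: 0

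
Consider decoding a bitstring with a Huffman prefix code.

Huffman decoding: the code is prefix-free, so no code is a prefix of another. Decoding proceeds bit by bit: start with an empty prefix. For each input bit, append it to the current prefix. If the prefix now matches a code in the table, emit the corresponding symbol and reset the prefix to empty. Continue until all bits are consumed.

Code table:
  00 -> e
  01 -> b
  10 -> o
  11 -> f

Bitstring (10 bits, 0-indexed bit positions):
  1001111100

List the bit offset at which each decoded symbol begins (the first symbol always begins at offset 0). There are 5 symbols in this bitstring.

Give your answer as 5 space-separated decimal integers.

Bit 0: prefix='1' (no match yet)
Bit 1: prefix='10' -> emit 'o', reset
Bit 2: prefix='0' (no match yet)
Bit 3: prefix='01' -> emit 'b', reset
Bit 4: prefix='1' (no match yet)
Bit 5: prefix='11' -> emit 'f', reset
Bit 6: prefix='1' (no match yet)
Bit 7: prefix='11' -> emit 'f', reset
Bit 8: prefix='0' (no match yet)
Bit 9: prefix='00' -> emit 'e', reset

Answer: 0 2 4 6 8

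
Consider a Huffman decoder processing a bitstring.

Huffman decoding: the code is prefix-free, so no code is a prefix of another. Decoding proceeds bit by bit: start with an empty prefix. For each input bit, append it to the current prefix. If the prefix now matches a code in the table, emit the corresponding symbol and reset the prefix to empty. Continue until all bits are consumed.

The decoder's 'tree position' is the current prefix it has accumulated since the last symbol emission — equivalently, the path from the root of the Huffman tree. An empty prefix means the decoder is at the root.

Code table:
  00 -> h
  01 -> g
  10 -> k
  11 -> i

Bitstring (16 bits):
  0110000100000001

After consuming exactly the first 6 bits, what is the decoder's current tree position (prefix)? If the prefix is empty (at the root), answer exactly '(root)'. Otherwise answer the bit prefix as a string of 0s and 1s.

Answer: (root)

Derivation:
Bit 0: prefix='0' (no match yet)
Bit 1: prefix='01' -> emit 'g', reset
Bit 2: prefix='1' (no match yet)
Bit 3: prefix='10' -> emit 'k', reset
Bit 4: prefix='0' (no match yet)
Bit 5: prefix='00' -> emit 'h', reset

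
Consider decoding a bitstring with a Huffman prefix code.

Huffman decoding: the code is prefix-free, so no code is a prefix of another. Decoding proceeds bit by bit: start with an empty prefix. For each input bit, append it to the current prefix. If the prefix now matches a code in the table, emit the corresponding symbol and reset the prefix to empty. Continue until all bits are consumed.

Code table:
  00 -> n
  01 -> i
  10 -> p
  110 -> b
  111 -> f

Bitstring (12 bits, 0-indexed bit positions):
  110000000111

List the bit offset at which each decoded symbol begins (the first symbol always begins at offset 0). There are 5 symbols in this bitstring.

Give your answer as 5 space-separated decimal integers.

Bit 0: prefix='1' (no match yet)
Bit 1: prefix='11' (no match yet)
Bit 2: prefix='110' -> emit 'b', reset
Bit 3: prefix='0' (no match yet)
Bit 4: prefix='00' -> emit 'n', reset
Bit 5: prefix='0' (no match yet)
Bit 6: prefix='00' -> emit 'n', reset
Bit 7: prefix='0' (no match yet)
Bit 8: prefix='00' -> emit 'n', reset
Bit 9: prefix='1' (no match yet)
Bit 10: prefix='11' (no match yet)
Bit 11: prefix='111' -> emit 'f', reset

Answer: 0 3 5 7 9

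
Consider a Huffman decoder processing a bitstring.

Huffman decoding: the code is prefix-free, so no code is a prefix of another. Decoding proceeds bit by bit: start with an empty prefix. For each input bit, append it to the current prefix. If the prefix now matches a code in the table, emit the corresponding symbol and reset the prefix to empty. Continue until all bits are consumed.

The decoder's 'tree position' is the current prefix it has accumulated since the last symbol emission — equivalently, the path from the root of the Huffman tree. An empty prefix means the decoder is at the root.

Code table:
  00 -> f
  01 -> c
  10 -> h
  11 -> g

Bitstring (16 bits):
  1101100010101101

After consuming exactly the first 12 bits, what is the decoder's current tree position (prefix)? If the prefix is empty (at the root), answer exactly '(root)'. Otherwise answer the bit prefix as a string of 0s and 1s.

Bit 0: prefix='1' (no match yet)
Bit 1: prefix='11' -> emit 'g', reset
Bit 2: prefix='0' (no match yet)
Bit 3: prefix='01' -> emit 'c', reset
Bit 4: prefix='1' (no match yet)
Bit 5: prefix='10' -> emit 'h', reset
Bit 6: prefix='0' (no match yet)
Bit 7: prefix='00' -> emit 'f', reset
Bit 8: prefix='1' (no match yet)
Bit 9: prefix='10' -> emit 'h', reset
Bit 10: prefix='1' (no match yet)
Bit 11: prefix='10' -> emit 'h', reset

Answer: (root)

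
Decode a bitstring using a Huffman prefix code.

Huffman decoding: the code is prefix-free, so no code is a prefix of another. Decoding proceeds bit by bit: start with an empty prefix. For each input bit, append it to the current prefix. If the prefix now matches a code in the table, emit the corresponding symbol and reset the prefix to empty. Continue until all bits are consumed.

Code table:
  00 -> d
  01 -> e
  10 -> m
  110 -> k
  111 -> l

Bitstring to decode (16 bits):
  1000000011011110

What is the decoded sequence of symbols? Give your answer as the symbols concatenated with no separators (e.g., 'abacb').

Bit 0: prefix='1' (no match yet)
Bit 1: prefix='10' -> emit 'm', reset
Bit 2: prefix='0' (no match yet)
Bit 3: prefix='00' -> emit 'd', reset
Bit 4: prefix='0' (no match yet)
Bit 5: prefix='00' -> emit 'd', reset
Bit 6: prefix='0' (no match yet)
Bit 7: prefix='00' -> emit 'd', reset
Bit 8: prefix='1' (no match yet)
Bit 9: prefix='11' (no match yet)
Bit 10: prefix='110' -> emit 'k', reset
Bit 11: prefix='1' (no match yet)
Bit 12: prefix='11' (no match yet)
Bit 13: prefix='111' -> emit 'l', reset
Bit 14: prefix='1' (no match yet)
Bit 15: prefix='10' -> emit 'm', reset

Answer: mdddklm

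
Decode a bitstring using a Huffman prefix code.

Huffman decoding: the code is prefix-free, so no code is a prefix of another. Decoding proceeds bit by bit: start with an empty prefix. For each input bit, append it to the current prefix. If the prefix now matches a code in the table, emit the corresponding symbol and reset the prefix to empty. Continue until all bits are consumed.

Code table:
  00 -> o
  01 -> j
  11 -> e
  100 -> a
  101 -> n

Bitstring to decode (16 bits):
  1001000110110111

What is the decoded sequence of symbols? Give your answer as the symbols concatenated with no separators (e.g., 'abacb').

Bit 0: prefix='1' (no match yet)
Bit 1: prefix='10' (no match yet)
Bit 2: prefix='100' -> emit 'a', reset
Bit 3: prefix='1' (no match yet)
Bit 4: prefix='10' (no match yet)
Bit 5: prefix='100' -> emit 'a', reset
Bit 6: prefix='0' (no match yet)
Bit 7: prefix='01' -> emit 'j', reset
Bit 8: prefix='1' (no match yet)
Bit 9: prefix='10' (no match yet)
Bit 10: prefix='101' -> emit 'n', reset
Bit 11: prefix='1' (no match yet)
Bit 12: prefix='10' (no match yet)
Bit 13: prefix='101' -> emit 'n', reset
Bit 14: prefix='1' (no match yet)
Bit 15: prefix='11' -> emit 'e', reset

Answer: aajnne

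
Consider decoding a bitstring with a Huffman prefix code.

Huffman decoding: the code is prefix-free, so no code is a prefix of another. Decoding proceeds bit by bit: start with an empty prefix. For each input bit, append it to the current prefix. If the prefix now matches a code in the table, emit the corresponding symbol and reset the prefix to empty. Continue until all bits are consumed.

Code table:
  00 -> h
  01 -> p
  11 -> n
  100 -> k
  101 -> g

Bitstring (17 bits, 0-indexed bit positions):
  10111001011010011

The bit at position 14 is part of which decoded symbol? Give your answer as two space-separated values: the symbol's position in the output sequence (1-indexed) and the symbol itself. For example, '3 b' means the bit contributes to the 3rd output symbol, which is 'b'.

Bit 0: prefix='1' (no match yet)
Bit 1: prefix='10' (no match yet)
Bit 2: prefix='101' -> emit 'g', reset
Bit 3: prefix='1' (no match yet)
Bit 4: prefix='11' -> emit 'n', reset
Bit 5: prefix='0' (no match yet)
Bit 6: prefix='00' -> emit 'h', reset
Bit 7: prefix='1' (no match yet)
Bit 8: prefix='10' (no match yet)
Bit 9: prefix='101' -> emit 'g', reset
Bit 10: prefix='1' (no match yet)
Bit 11: prefix='10' (no match yet)
Bit 12: prefix='101' -> emit 'g', reset
Bit 13: prefix='0' (no match yet)
Bit 14: prefix='00' -> emit 'h', reset
Bit 15: prefix='1' (no match yet)
Bit 16: prefix='11' -> emit 'n', reset

Answer: 6 h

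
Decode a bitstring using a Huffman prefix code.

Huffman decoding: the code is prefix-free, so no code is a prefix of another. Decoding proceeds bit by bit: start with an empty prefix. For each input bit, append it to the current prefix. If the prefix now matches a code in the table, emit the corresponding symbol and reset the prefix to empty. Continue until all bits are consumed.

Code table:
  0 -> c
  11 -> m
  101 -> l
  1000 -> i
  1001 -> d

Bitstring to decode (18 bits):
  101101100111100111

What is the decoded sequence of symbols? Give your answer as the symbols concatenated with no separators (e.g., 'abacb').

Answer: lldmdm

Derivation:
Bit 0: prefix='1' (no match yet)
Bit 1: prefix='10' (no match yet)
Bit 2: prefix='101' -> emit 'l', reset
Bit 3: prefix='1' (no match yet)
Bit 4: prefix='10' (no match yet)
Bit 5: prefix='101' -> emit 'l', reset
Bit 6: prefix='1' (no match yet)
Bit 7: prefix='10' (no match yet)
Bit 8: prefix='100' (no match yet)
Bit 9: prefix='1001' -> emit 'd', reset
Bit 10: prefix='1' (no match yet)
Bit 11: prefix='11' -> emit 'm', reset
Bit 12: prefix='1' (no match yet)
Bit 13: prefix='10' (no match yet)
Bit 14: prefix='100' (no match yet)
Bit 15: prefix='1001' -> emit 'd', reset
Bit 16: prefix='1' (no match yet)
Bit 17: prefix='11' -> emit 'm', reset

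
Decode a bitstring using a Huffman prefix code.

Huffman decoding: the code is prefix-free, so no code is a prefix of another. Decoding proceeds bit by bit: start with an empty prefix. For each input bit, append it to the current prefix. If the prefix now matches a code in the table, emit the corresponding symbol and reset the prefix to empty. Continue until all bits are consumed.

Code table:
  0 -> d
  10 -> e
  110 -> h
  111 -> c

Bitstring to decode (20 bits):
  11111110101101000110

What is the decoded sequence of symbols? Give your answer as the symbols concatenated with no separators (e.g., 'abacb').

Bit 0: prefix='1' (no match yet)
Bit 1: prefix='11' (no match yet)
Bit 2: prefix='111' -> emit 'c', reset
Bit 3: prefix='1' (no match yet)
Bit 4: prefix='11' (no match yet)
Bit 5: prefix='111' -> emit 'c', reset
Bit 6: prefix='1' (no match yet)
Bit 7: prefix='10' -> emit 'e', reset
Bit 8: prefix='1' (no match yet)
Bit 9: prefix='10' -> emit 'e', reset
Bit 10: prefix='1' (no match yet)
Bit 11: prefix='11' (no match yet)
Bit 12: prefix='110' -> emit 'h', reset
Bit 13: prefix='1' (no match yet)
Bit 14: prefix='10' -> emit 'e', reset
Bit 15: prefix='0' -> emit 'd', reset
Bit 16: prefix='0' -> emit 'd', reset
Bit 17: prefix='1' (no match yet)
Bit 18: prefix='11' (no match yet)
Bit 19: prefix='110' -> emit 'h', reset

Answer: cceeheddh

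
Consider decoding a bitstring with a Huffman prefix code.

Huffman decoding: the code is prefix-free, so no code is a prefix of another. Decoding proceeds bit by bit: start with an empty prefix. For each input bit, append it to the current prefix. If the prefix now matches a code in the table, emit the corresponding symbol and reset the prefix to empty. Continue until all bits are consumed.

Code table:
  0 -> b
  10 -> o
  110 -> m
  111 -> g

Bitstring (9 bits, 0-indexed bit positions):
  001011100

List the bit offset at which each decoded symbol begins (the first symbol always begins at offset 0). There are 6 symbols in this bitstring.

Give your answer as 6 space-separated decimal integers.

Answer: 0 1 2 4 7 8

Derivation:
Bit 0: prefix='0' -> emit 'b', reset
Bit 1: prefix='0' -> emit 'b', reset
Bit 2: prefix='1' (no match yet)
Bit 3: prefix='10' -> emit 'o', reset
Bit 4: prefix='1' (no match yet)
Bit 5: prefix='11' (no match yet)
Bit 6: prefix='111' -> emit 'g', reset
Bit 7: prefix='0' -> emit 'b', reset
Bit 8: prefix='0' -> emit 'b', reset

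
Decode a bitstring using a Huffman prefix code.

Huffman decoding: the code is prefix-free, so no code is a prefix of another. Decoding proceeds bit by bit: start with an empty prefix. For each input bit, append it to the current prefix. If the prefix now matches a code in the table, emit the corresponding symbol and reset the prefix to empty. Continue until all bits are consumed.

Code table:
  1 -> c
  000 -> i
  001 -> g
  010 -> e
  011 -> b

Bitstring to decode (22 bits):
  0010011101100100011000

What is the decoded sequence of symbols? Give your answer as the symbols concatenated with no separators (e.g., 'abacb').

Answer: ggccbgicci

Derivation:
Bit 0: prefix='0' (no match yet)
Bit 1: prefix='00' (no match yet)
Bit 2: prefix='001' -> emit 'g', reset
Bit 3: prefix='0' (no match yet)
Bit 4: prefix='00' (no match yet)
Bit 5: prefix='001' -> emit 'g', reset
Bit 6: prefix='1' -> emit 'c', reset
Bit 7: prefix='1' -> emit 'c', reset
Bit 8: prefix='0' (no match yet)
Bit 9: prefix='01' (no match yet)
Bit 10: prefix='011' -> emit 'b', reset
Bit 11: prefix='0' (no match yet)
Bit 12: prefix='00' (no match yet)
Bit 13: prefix='001' -> emit 'g', reset
Bit 14: prefix='0' (no match yet)
Bit 15: prefix='00' (no match yet)
Bit 16: prefix='000' -> emit 'i', reset
Bit 17: prefix='1' -> emit 'c', reset
Bit 18: prefix='1' -> emit 'c', reset
Bit 19: prefix='0' (no match yet)
Bit 20: prefix='00' (no match yet)
Bit 21: prefix='000' -> emit 'i', reset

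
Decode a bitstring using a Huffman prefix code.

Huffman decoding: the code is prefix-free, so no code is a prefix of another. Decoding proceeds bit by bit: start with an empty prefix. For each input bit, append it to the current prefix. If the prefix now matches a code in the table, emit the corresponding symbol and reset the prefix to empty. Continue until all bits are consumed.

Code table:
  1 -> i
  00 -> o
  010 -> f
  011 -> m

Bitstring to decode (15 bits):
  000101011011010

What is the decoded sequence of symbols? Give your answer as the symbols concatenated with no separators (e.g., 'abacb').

Bit 0: prefix='0' (no match yet)
Bit 1: prefix='00' -> emit 'o', reset
Bit 2: prefix='0' (no match yet)
Bit 3: prefix='01' (no match yet)
Bit 4: prefix='010' -> emit 'f', reset
Bit 5: prefix='1' -> emit 'i', reset
Bit 6: prefix='0' (no match yet)
Bit 7: prefix='01' (no match yet)
Bit 8: prefix='011' -> emit 'm', reset
Bit 9: prefix='0' (no match yet)
Bit 10: prefix='01' (no match yet)
Bit 11: prefix='011' -> emit 'm', reset
Bit 12: prefix='0' (no match yet)
Bit 13: prefix='01' (no match yet)
Bit 14: prefix='010' -> emit 'f', reset

Answer: ofimmf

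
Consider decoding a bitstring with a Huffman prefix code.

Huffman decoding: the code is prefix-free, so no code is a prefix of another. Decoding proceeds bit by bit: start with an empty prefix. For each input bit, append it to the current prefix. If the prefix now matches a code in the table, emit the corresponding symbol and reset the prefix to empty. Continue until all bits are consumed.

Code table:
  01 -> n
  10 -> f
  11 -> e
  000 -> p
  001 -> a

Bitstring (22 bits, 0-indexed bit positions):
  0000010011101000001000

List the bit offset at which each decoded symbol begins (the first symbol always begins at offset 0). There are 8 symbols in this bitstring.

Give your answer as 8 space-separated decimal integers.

Bit 0: prefix='0' (no match yet)
Bit 1: prefix='00' (no match yet)
Bit 2: prefix='000' -> emit 'p', reset
Bit 3: prefix='0' (no match yet)
Bit 4: prefix='00' (no match yet)
Bit 5: prefix='001' -> emit 'a', reset
Bit 6: prefix='0' (no match yet)
Bit 7: prefix='00' (no match yet)
Bit 8: prefix='001' -> emit 'a', reset
Bit 9: prefix='1' (no match yet)
Bit 10: prefix='11' -> emit 'e', reset
Bit 11: prefix='0' (no match yet)
Bit 12: prefix='01' -> emit 'n', reset
Bit 13: prefix='0' (no match yet)
Bit 14: prefix='00' (no match yet)
Bit 15: prefix='000' -> emit 'p', reset
Bit 16: prefix='0' (no match yet)
Bit 17: prefix='00' (no match yet)
Bit 18: prefix='001' -> emit 'a', reset
Bit 19: prefix='0' (no match yet)
Bit 20: prefix='00' (no match yet)
Bit 21: prefix='000' -> emit 'p', reset

Answer: 0 3 6 9 11 13 16 19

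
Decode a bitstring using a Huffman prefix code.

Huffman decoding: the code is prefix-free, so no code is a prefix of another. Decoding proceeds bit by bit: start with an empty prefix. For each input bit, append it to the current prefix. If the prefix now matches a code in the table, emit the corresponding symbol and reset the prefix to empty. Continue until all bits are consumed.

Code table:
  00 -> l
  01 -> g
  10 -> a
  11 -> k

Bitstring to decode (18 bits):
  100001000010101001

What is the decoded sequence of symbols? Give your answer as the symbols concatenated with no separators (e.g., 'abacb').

Bit 0: prefix='1' (no match yet)
Bit 1: prefix='10' -> emit 'a', reset
Bit 2: prefix='0' (no match yet)
Bit 3: prefix='00' -> emit 'l', reset
Bit 4: prefix='0' (no match yet)
Bit 5: prefix='01' -> emit 'g', reset
Bit 6: prefix='0' (no match yet)
Bit 7: prefix='00' -> emit 'l', reset
Bit 8: prefix='0' (no match yet)
Bit 9: prefix='00' -> emit 'l', reset
Bit 10: prefix='1' (no match yet)
Bit 11: prefix='10' -> emit 'a', reset
Bit 12: prefix='1' (no match yet)
Bit 13: prefix='10' -> emit 'a', reset
Bit 14: prefix='1' (no match yet)
Bit 15: prefix='10' -> emit 'a', reset
Bit 16: prefix='0' (no match yet)
Bit 17: prefix='01' -> emit 'g', reset

Answer: algllaaag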